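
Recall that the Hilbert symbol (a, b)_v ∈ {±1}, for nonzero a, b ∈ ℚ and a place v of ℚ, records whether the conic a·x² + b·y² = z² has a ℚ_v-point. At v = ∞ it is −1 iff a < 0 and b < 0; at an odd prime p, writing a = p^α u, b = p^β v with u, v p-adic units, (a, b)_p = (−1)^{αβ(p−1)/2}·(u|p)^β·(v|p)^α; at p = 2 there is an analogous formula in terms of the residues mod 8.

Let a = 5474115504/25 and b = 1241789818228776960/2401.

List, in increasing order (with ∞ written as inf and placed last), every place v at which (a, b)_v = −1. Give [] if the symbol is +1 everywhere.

[2, 3, 11, 13]

Mod squares: a ≡ 11, b ≡ 4290. Check v ∈ {∞, 2, 3, 5, 7, 11, 13}.
v=2: v_2(a)=4, v_2(b)=13; units ≡ 3, 1 (mod 8); ε·ε+αω+βω = 1·0+4·0+13·1 ≡ 1  ⇒  (a,b)_2 = -1.
v=3: a=3^2·(≡2), b=3^1·(≡2) mod 3; (2|3)=-1, (2|3)=-1; (−1)^{2·1·1}·(-1)^1·(-1)^2 = -1.
v=7: a=7^0·(≡1), b=7^-4·(≡3) mod 7; (1|7)=+1, (3|7)=-1; (−1)^{0·-4·3}·(+1)^-4·(-1)^0 = +1.
v=5: a=5^-2·(≡4), b=5^1·(≡2) mod 5; (4|5)=+1, (2|5)=-1; (−1)^{-2·1·2}·(+1)^1·(-1)^-2 = +1.
v=11: a=11^3·(≡9), b=11^5·(≡5) mod 11; (9|11)=+1, (5|11)=+1; (−1)^{3·5·5}·(+1)^5·(+1)^3 = -1.
v=13: a=13^4·(≡8), b=13^7·(≡6) mod 13; (8|13)=-1, (6|13)=-1; (−1)^{4·7·6}·(-1)^7·(-1)^4 = -1.
v=∞: 11 > 0 and 4290 > 0  ⇒  (a,b)_∞ = +1.
(11, 4290 / ℚ) ramifies at {2, 3, 11, 13}: a division algebra.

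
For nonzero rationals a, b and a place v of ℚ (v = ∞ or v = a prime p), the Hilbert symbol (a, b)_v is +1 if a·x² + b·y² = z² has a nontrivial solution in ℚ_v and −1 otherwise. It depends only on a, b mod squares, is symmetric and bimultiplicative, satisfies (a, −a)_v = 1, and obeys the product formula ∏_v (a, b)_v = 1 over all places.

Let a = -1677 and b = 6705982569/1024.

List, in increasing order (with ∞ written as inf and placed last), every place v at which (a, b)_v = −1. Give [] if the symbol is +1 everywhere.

[11, 19, 43, 53]

Mod squares: a ≡ -1677, b ≡ 18576129. Check v ∈ {∞, 2, 3, 11, 13, 19, 43, 53}.
v=19: a=19^0·(≡14), b=19^3·(≡15) mod 19; (14|19)=-1, (15|19)=-1; (−1)^{0·3·9}·(-1)^3·(-1)^0 = -1.
v=∞: -1677 < 0 and 18576129 > 0  ⇒  (a,b)_∞ = +1.
v=43: a=43^1·(≡4), b=43^1·(≡6) mod 43; (4|43)=+1, (6|43)=+1; (−1)^{1·1·21}·(+1)^1·(+1)^1 = -1.
v=11: a=11^0·(≡6), b=11^1·(≡6) mod 11; (6|11)=-1, (6|11)=-1; (−1)^{0·1·5}·(-1)^1·(-1)^0 = -1.
v=13: a=13^1·(≡1), b=13^1·(≡12) mod 13; (1|13)=+1, (12|13)=+1; (−1)^{1·1·6}·(+1)^1·(+1)^1 = +1.
v=2: v_2(a)=0, v_2(b)=-10; units ≡ 3, 1 (mod 8); ε·ε+αω+βω = 1·0+0·0+-10·1 ≡ 0  ⇒  (a,b)_2 = +1.
v=3: a=3^1·(≡2), b=3^1·(≡1) mod 3; (2|3)=-1, (1|3)=+1; (−1)^{1·1·1}·(-1)^1·(+1)^1 = +1.
v=53: a=53^0·(≡19), b=53^1·(≡7) mod 53; (19|53)=-1, (7|53)=+1; (−1)^{0·1·26}·(-1)^1·(+1)^0 = -1.
Ram(-1677, 18576129) = {11, 19, 43, 53}; no ℚ_11-point on the conic.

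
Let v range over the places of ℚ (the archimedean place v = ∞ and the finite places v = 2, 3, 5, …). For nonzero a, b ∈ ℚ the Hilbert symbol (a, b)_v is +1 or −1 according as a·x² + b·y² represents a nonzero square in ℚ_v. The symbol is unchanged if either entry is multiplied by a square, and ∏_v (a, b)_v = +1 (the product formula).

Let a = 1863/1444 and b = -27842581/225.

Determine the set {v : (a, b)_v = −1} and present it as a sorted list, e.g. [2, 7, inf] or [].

Mod squares: a ≡ 23, b ≡ -164749. Check v ∈ {∞, 2, 3, 5, 13, 19, 23, 29}.
v=5: a=5^0·(≡2), b=5^-2·(≡1) mod 5; (2|5)=-1, (1|5)=+1; (−1)^{0·-2·2}·(-1)^-2·(+1)^0 = +1.
v=19: a=19^-2·(≡5), b=19^1·(≡8) mod 19; (5|19)=+1, (8|19)=-1; (−1)^{-2·1·9}·(+1)^1·(-1)^-2 = +1.
v=23: a=23^1·(≡16), b=23^1·(≡16) mod 23; (16|23)=+1, (16|23)=+1; (−1)^{1·1·11}·(+1)^1·(+1)^1 = -1.
v=2: v_2(a)=-2, v_2(b)=0; units ≡ 7, 3 (mod 8); ε·ε+αω+βω = 1·1+-2·1+0·0 ≡ 1  ⇒  (a,b)_2 = -1.
v=29: a=29^0·(≡23), b=29^1·(≡27) mod 29; (23|29)=+1, (27|29)=-1; (−1)^{0·1·14}·(+1)^1·(-1)^0 = +1.
v=∞: 23 > 0 and -164749 < 0  ⇒  (a,b)_∞ = +1.
v=3: a=3^4·(≡2), b=3^-2·(≡2) mod 3; (2|3)=-1, (2|3)=-1; (−1)^{4·-2·1}·(-1)^-2·(-1)^4 = +1.
v=13: a=13^0·(≡4), b=13^3·(≡7) mod 13; (4|13)=+1, (7|13)=-1; (−1)^{0·3·6}·(+1)^3·(-1)^0 = +1.
|Ram(23, -164749)| = 2, even; anisotropic at {2, 23}.

[2, 23]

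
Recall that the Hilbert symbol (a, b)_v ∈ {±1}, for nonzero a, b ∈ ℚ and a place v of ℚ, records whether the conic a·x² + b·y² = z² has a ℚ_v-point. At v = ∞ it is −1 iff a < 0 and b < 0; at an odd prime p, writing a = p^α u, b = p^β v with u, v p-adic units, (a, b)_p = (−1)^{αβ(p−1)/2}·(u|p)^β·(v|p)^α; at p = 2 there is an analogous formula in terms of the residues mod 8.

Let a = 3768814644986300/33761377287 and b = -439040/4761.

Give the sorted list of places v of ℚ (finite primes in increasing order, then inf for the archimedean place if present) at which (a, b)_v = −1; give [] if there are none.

Mod squares: a ≡ 3175081, b ≡ -35. Check v ∈ {∞, 2, 3, 5, 7, 11, 13, 23, 31, 37, 41, 43}.
v=7: a=7^1·(≡1), b=7^3·(≡1) mod 7; (1|7)=+1, (1|7)=+1; (−1)^{1·3·3}·(+1)^3·(+1)^1 = -1.
v=11: a=11^-2·(≡6), b=11^0·(≡4) mod 11; (6|11)=-1, (4|11)=+1; (−1)^{-2·0·5}·(-1)^0·(+1)^-2 = +1.
v=37: a=37^1·(≡9), b=37^0·(≡6) mod 37; (9|37)=+1, (6|37)=-1; (−1)^{1·0·18}·(+1)^0·(-1)^1 = -1.
v=5: a=5^2·(≡1), b=5^1·(≡2) mod 5; (1|5)=+1, (2|5)=-1; (−1)^{2·1·2}·(+1)^1·(-1)^2 = +1.
v=31: a=31^2·(≡17), b=31^0·(≡30) mod 31; (17|31)=-1, (30|31)=-1; (−1)^{2·0·15}·(-1)^0·(-1)^2 = +1.
v=∞: 3175081 > 0 and -35 < 0  ⇒  (a,b)_∞ = +1.
v=3: a=3^-8·(≡1), b=3^-2·(≡1) mod 3; (1|3)=+1, (1|3)=+1; (−1)^{-8·-2·1}·(+1)^-2·(+1)^-8 = +1.
v=23: a=23^-1·(≡2), b=23^-2·(≡11) mod 23; (2|23)=+1, (11|23)=-1; (−1)^{-1·-2·11}·(+1)^-2·(-1)^-1 = -1.
v=2: v_2(a)=2, v_2(b)=8; units ≡ 1, 5 (mod 8); ε·ε+αω+βω = 0·0+2·1+8·0 ≡ 0  ⇒  (a,b)_2 = +1.
v=13: a=13^3·(≡7), b=13^0·(≡3) mod 13; (7|13)=-1, (3|13)=+1; (−1)^{3·0·6}·(-1)^0·(+1)^3 = +1.
v=41: a=41^3·(≡5), b=41^0·(≡14) mod 41; (5|41)=+1, (14|41)=-1; (−1)^{3·0·20}·(+1)^0·(-1)^3 = -1.
v=43: a=43^-2·(≡31), b=43^0·(≡8) mod 43; (31|43)=+1, (8|43)=-1; (−1)^{-2·0·21}·(+1)^0·(-1)^-2 = +1.
(3175081, -35 / ℚ) ramifies at {7, 23, 37, 41}: a division algebra.

[7, 23, 37, 41]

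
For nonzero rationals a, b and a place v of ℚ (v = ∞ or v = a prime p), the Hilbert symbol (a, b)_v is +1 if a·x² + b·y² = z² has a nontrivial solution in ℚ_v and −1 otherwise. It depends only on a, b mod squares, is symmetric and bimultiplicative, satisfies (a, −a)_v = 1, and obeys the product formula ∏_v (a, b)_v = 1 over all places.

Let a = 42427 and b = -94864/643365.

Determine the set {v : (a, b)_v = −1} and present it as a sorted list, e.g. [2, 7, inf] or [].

[2, 5, 7, 17, 19, 29]

(a, b) ≡ (42427, -85) mod (ℚ^×)²; places V = {2, 3, 5, 7, 11, 17, 19, 29, ∞}.
(a,b)_19: α=1, u≡10; β=0, v≡10 (mod 19); (10|19)=-1, (10|19)=-1; sign (−1)^0·-1^0·-1^1 = -1.
(a,b)_11: α=1, u≡7; β=2, v≡1 (mod 11); (7|11)=-1, (1|11)=+1; sign (−1)^0·-1^2·+1^1 = +1.
(a,b)_7: α=1, u≡6; β=2, v≡5 (mod 7); (6|7)=-1, (5|7)=-1; sign (−1)^0·-1^2·-1^1 = -1.
(a,b)_3: α=0, u≡1; β=-2, v≡2 (mod 3); (1|3)=+1, (2|3)=-1; sign (−1)^0·+1^-2·-1^0 = +1.
(a,b)_29: α=1, u≡13; β=-2, v≡18 (mod 29); (13|29)=+1, (18|29)=-1; sign (−1)^0·+1^-2·-1^1 = -1.
(a,b)_17: α=0, u≡12; β=-1, v≡10 (mod 17); (12|17)=-1, (10|17)=-1; sign (−1)^0·-1^-1·-1^0 = -1.
(a,b)_∞: sgn(42427)=+, sgn(-85)=−, so +1.
(a,b)_2: α=0, β=4; u≡3, v≡3 (mod 8); ε(u)ε(v)=1·1, αω(v)=0·1, βω(u)=4·1; sum ≡ 1  ⇒  -1.
(a,b)_5: α=0, u≡2; β=-1, v≡2 (mod 5); (2|5)=-1, (2|5)=-1; sign (−1)^0·-1^-1·-1^0 = -1.
(42427, -85 / ℚ) ramifies at {2, 5, 7, 17, 19, 29}: a division algebra.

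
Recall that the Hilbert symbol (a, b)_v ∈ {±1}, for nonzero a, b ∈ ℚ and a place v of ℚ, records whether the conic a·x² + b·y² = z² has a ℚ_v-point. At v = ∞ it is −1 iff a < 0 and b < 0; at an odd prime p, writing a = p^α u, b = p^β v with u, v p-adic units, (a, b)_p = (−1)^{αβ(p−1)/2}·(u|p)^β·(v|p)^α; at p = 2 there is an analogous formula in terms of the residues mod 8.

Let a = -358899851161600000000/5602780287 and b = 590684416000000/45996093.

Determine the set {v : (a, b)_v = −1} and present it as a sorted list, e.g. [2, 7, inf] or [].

[13, 31]

Mod squares: a ≡ -20553, b ≡ 13. Check v ∈ {∞, 2, 3, 5, 7, 11, 13, 17, 19, 31}.
v=7: a=7^6·(≡3), b=7^4·(≡5) mod 7; (3|7)=-1, (5|7)=-1; (−1)^{6·4·3}·(-1)^4·(-1)^6 = +1.
v=2: v_2(a)=18, v_2(b)=14; units ≡ 7, 5 (mod 8); ε·ε+αω+βω = 1·0+18·1+14·0 ≡ 0  ⇒  (a,b)_2 = +1.
v=11: a=11^0·(≡2), b=11^-2·(≡6) mod 11; (2|11)=-1, (6|11)=-1; (−1)^{0·-2·5}·(-1)^-2·(-1)^0 = +1.
v=19: a=19^-2·(≡17), b=19^-2·(≡15) mod 19; (17|19)=+1, (15|19)=-1; (−1)^{-2·-2·9}·(+1)^-2·(-1)^-2 = +1.
v=∞: -20553 < 0 and 13 > 0  ⇒  (a,b)_∞ = +1.
v=5: a=5^8·(≡2), b=5^6·(≡3) mod 5; (2|5)=-1, (3|5)=-1; (−1)^{8·6·2}·(-1)^6·(-1)^8 = +1.
v=31: a=31^3·(≡25), b=31^2·(≡12) mod 31; (25|31)=+1, (12|31)=-1; (−1)^{3·2·15}·(+1)^2·(-1)^3 = -1.
v=17: a=17^-3·(≡13), b=17^0·(≡2) mod 17; (13|17)=+1, (2|17)=+1; (−1)^{-3·0·8}·(+1)^0·(+1)^-3 = +1.
v=3: a=3^-5·(≡1), b=3^-4·(≡1) mod 3; (1|3)=+1, (1|3)=+1; (−1)^{-5·-4·1}·(+1)^-4·(+1)^-5 = +1.
v=13: a=13^-1·(≡5), b=13^-1·(≡12) mod 13; (5|13)=-1, (12|13)=+1; (−1)^{-1·-1·6}·(-1)^-1·(+1)^-1 = -1.
(-20553, 13 / ℚ) ramifies at {13, 31}: a division algebra.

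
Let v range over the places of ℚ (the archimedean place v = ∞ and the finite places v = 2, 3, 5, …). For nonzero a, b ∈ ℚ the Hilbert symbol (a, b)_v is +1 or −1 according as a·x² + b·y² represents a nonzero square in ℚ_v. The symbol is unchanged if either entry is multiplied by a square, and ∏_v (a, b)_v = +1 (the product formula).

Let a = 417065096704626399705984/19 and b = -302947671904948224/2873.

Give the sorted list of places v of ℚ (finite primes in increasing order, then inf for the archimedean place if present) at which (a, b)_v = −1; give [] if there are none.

Mod squares: a ≡ 1786, b ≡ -325193. Check v ∈ {∞, 2, 3, 7, 11, 13, 17, 19, 37, 47}.
v=11: a=11^2·(≡3), b=11^1·(≡3) mod 11; (3|11)=+1, (3|11)=+1; (−1)^{2·1·5}·(+1)^1·(+1)^2 = +1.
v=47: a=47^5·(≡39), b=47^3·(≡6) mod 47; (39|47)=-1, (6|47)=+1; (−1)^{5·3·23}·(-1)^3·(+1)^5 = +1.
v=7: a=7^6·(≡4), b=7^4·(≡5) mod 7; (4|7)=+1, (5|7)=-1; (−1)^{6·4·3}·(+1)^4·(-1)^6 = +1.
v=∞: 1786 > 0 and -325193 < 0  ⇒  (a,b)_∞ = +1.
v=13: a=13^0·(≡8), b=13^-2·(≡7) mod 13; (8|13)=-1, (7|13)=-1; (−1)^{0·-2·6}·(-1)^-2·(-1)^0 = +1.
v=17: a=17^0·(≡1), b=17^-1·(≡2) mod 17; (1|17)=+1, (2|17)=+1; (−1)^{0·-1·8}·(+1)^-1·(+1)^0 = +1.
v=37: a=37^2·(≡7), b=37^1·(≡6) mod 37; (7|37)=+1, (6|37)=-1; (−1)^{2·1·18}·(+1)^1·(-1)^2 = +1.
v=3: a=3^6·(≡1), b=3^6·(≡1) mod 3; (1|3)=+1, (1|3)=+1; (−1)^{6·6·1}·(+1)^6·(+1)^6 = +1.
v=19: a=19^-1·(≡13), b=19^0·(≡16) mod 19; (13|19)=-1, (16|19)=+1; (−1)^{-1·0·9}·(-1)^0·(+1)^-1 = +1.
v=2: v_2(a)=7, v_2(b)=12; units ≡ 5, 7 (mod 8); ε·ε+αω+βω = 0·1+7·0+12·1 ≡ 0  ⇒  (a,b)_2 = +1.
Every local symbol is +1, so the conic 1786·x² + -325193·y² = z² has ℚ_v-points for all v and hence a ℚ-point; (a, b / ℚ) ≅ M_2(ℚ).

[]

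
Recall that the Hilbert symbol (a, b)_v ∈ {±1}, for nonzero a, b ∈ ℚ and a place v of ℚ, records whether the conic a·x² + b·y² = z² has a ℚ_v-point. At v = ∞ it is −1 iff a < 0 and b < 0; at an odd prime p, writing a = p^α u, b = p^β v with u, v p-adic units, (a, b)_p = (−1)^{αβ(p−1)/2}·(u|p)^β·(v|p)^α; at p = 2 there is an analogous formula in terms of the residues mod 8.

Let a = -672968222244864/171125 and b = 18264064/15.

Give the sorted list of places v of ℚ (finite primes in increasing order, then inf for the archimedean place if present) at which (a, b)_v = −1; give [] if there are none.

(a, b) ≡ (-105, 1365) mod (ℚ^×)²; places V = {2, 3, 5, 7, 13, 37, ∞}.
(a,b)_∞: sgn(-105)=−, sgn(1365)=+, so +1.
(a,b)_7: α=3, u≡6; β=3, v≡6 (mod 7); (6|7)=-1, (6|7)=-1; sign (−1)^1·-1^3·-1^3 = -1.
(a,b)_13: α=2, u≡10; β=1, v≡9 (mod 13); (10|13)=+1, (9|13)=+1; sign (−1)^0·+1^1·+1^2 = +1.
(a,b)_2: α=16, β=12; u≡7, v≡5 (mod 8); ε(u)ε(v)=1·0, αω(v)=16·1, βω(u)=12·0; sum ≡ 0  ⇒  +1.
(a,b)_5: α=-3, u≡4; β=-1, v≡3 (mod 5); (4|5)=+1, (3|5)=-1; sign (−1)^0·+1^-1·-1^-3 = -1.
(a,b)_37: α=-2, u≡31; β=0, v≡28 (mod 37); (31|37)=-1, (28|37)=+1; sign (−1)^0·-1^0·+1^-2 = +1.
(a,b)_3: α=11, u≡1; β=-1, v≡2 (mod 3); (1|3)=+1, (2|3)=-1; sign (−1)^1·+1^-1·-1^11 = +1.
(-105, 1365 / ℚ) ramifies at {5, 7}: a division algebra.

[5, 7]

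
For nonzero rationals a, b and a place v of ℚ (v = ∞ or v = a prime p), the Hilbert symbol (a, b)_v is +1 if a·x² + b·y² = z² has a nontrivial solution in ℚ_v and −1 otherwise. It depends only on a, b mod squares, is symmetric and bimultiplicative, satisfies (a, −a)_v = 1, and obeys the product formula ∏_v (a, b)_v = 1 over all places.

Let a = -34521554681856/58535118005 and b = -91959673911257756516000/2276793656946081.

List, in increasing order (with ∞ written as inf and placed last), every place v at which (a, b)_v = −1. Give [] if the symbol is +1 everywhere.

Mod squares: a ≡ -2805, b ≡ -2090. Check v ∈ {∞, 2, 3, 5, 7, 11, 13, 17, 19, 29, 41}.
v=5: a=5^-1·(≡4), b=5^3·(≡2) mod 5; (4|5)=+1, (2|5)=-1; (−1)^{-1·3·2}·(+1)^3·(-1)^-1 = -1.
v=7: a=7^-2·(≡2), b=7^-6·(≡6) mod 7; (2|7)=+1, (6|7)=-1; (−1)^{-2·-6·3}·(+1)^-6·(-1)^-2 = +1.
v=2: v_2(a)=16, v_2(b)=5; units ≡ 3, 3 (mod 8); ε·ε+αω+βω = 1·1+16·1+5·1 ≡ 0  ⇒  (a,b)_2 = +1.
v=13: a=13^-2·(≡3), b=13^-2·(≡9) mod 13; (3|13)=+1, (9|13)=+1; (−1)^{-2·-2·6}·(+1)^-2·(+1)^-2 = +1.
v=17: a=17^3·(≡7), b=17^8·(≡8) mod 17; (7|17)=-1, (8|17)=+1; (−1)^{3·8·8}·(-1)^8·(+1)^3 = +1.
v=∞: -2805 < 0 and -2090 < 0  ⇒  (a,b)_∞ = -1.
v=29: a=29^-2·(≡15), b=29^-2·(≡12) mod 29; (15|29)=-1, (12|29)=-1; (−1)^{-2·-2·14}·(-1)^-2·(-1)^-2 = +1.
v=11: a=11^1·(≡3), b=11^3·(≡8) mod 11; (3|11)=+1, (8|11)=-1; (−1)^{1·3·5}·(+1)^3·(-1)^1 = +1.
v=19: a=19^2·(≡9), b=19^5·(≡4) mod 19; (9|19)=+1, (4|19)=+1; (−1)^{2·5·9}·(+1)^5·(+1)^2 = +1.
v=41: a=41^-2·(≡14), b=41^-2·(≡25) mod 41; (14|41)=-1, (25|41)=+1; (−1)^{-2·-2·20}·(-1)^-2·(+1)^-2 = +1.
v=3: a=3^3·(≡1), b=3^-4·(≡1) mod 3; (1|3)=+1, (1|3)=+1; (−1)^{3·-4·1}·(+1)^-4·(+1)^3 = +1.
|Ram(-2805, -2090)| = 2, even; anisotropic at {5, ∞}.

[5, inf]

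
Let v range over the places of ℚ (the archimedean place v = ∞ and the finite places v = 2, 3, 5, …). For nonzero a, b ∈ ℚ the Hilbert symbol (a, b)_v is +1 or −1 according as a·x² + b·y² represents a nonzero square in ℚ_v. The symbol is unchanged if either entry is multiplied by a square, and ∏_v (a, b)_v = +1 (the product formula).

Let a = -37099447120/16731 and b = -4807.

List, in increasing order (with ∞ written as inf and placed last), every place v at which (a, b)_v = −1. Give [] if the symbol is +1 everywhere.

Mod squares: a ≡ -48215255, b ≡ -4807. Check v ∈ {∞, 2, 3, 5, 11, 13, 19, 23, 29, 37, 43}.
v=13: a=13^-2·(≡12), b=13^0·(≡3) mod 13; (12|13)=+1, (3|13)=+1; (−1)^{-2·0·6}·(+1)^0·(+1)^-2 = +1.
v=37: a=37^1·(≡36), b=37^0·(≡3) mod 37; (36|37)=+1, (3|37)=+1; (−1)^{1·0·18}·(+1)^0·(+1)^1 = +1.
v=5: a=5^1·(≡1), b=5^0·(≡3) mod 5; (1|5)=+1, (3|5)=-1; (−1)^{1·0·2}·(+1)^0·(-1)^1 = -1.
v=11: a=11^-1·(≡4), b=11^1·(≡3) mod 11; (4|11)=+1, (3|11)=+1; (−1)^{-1·1·5}·(+1)^1·(+1)^-1 = -1.
v=3: a=3^-2·(≡1), b=3^0·(≡2) mod 3; (1|3)=+1, (2|3)=-1; (−1)^{-2·0·1}·(+1)^0·(-1)^-2 = +1.
v=19: a=19^1·(≡18), b=19^1·(≡13) mod 19; (18|19)=-1, (13|19)=-1; (−1)^{1·1·9}·(-1)^1·(-1)^1 = -1.
v=43: a=43^1·(≡33), b=43^0·(≡9) mod 43; (33|43)=-1, (9|43)=+1; (−1)^{1·0·21}·(-1)^0·(+1)^1 = +1.
v=29: a=29^1·(≡6), b=29^0·(≡7) mod 29; (6|29)=+1, (7|29)=+1; (−1)^{1·0·14}·(+1)^0·(+1)^1 = +1.
v=∞: -48215255 < 0 and -4807 < 0  ⇒  (a,b)_∞ = -1.
v=2: v_2(a)=4, v_2(b)=0; units ≡ 1, 1 (mod 8); ε·ε+αω+βω = 0·0+4·0+0·0 ≡ 0  ⇒  (a,b)_2 = +1.
v=23: a=23^2·(≡9), b=23^1·(≡21) mod 23; (9|23)=+1, (21|23)=-1; (−1)^{2·1·11}·(+1)^1·(-1)^2 = +1.
(-48215255, -4807 / ℚ) ramifies at {5, 11, 19, ∞}: a division algebra.

[5, 11, 19, inf]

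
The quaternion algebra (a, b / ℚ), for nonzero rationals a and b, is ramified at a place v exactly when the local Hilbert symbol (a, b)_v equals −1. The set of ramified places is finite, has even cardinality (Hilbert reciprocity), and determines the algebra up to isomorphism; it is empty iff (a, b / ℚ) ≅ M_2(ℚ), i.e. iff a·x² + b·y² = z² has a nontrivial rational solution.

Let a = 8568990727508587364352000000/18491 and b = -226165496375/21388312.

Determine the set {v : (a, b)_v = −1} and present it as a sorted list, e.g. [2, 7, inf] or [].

[5, 7, 11, 13]

(a, b) ≡ (33, -10010) mod (ℚ^×)²; places V = {2, 3, 5, 7, 11, 13, 17, 29, 41, ∞}.
(a,b)_17: α=0, u≡15; β=-2, v≡5 (mod 17); (15|17)=+1, (5|17)=-1; sign (−1)^0·+1^-2·-1^0 = +1.
(a,b)_11: α=-1, u≡5; β=-1, v≡5 (mod 11); (5|11)=+1, (5|11)=+1; sign (−1)^1·+1^-1·+1^-1 = -1.
(a,b)_∞: sgn(33)=+, sgn(-10010)=−, so +1.
(a,b)_5: α=6, u≡3; β=3, v≡2 (mod 5); (3|5)=-1, (2|5)=-1; sign (−1)^0·-1^3·-1^6 = -1.
(a,b)_7: α=14, u≡6; β=7, v≡6 (mod 7); (6|7)=-1, (6|7)=-1; sign (−1)^0·-1^7·-1^14 = -1.
(a,b)_3: α=3, u≡2; β=0, v≡1 (mod 3); (2|3)=-1, (1|3)=+1; sign (−1)^0·-1^0·+1^3 = +1.
(a,b)_29: α=0, u≡16; β=-2, v≡24 (mod 29); (16|29)=+1, (24|29)=+1; sign (−1)^0·+1^-2·+1^0 = +1.
(a,b)_13: α=4, u≡8; β=3, v≡3 (mod 13); (8|13)=-1, (3|13)=+1; sign (−1)^0·-1^3·+1^4 = -1.
(a,b)_2: α=20, β=-3; u≡1, v≡3 (mod 8); ε(u)ε(v)=0·1, αω(v)=20·1, βω(u)=-3·0; sum ≡ 0  ⇒  +1.
(a,b)_41: α=-2, u≡25; β=0, v≡28 (mod 41); (25|41)=+1, (28|41)=-1; sign (−1)^0·+1^0·-1^-2 = +1.
(33, -10010 / ℚ) ramifies at {5, 7, 11, 13}: a division algebra.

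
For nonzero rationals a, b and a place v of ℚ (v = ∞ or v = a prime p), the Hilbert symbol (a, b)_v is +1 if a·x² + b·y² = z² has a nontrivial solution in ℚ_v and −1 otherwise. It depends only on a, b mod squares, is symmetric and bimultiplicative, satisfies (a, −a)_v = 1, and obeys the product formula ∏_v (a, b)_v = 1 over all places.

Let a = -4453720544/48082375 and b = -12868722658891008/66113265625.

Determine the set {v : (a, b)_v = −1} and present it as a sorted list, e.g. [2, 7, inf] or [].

[5, inf]

Mod squares: a ≡ -770, b ≡ -13. Check v ∈ {∞, 2, 3, 5, 7, 11, 13, 17}.
v=∞: -770 < 0 and -13 < 0  ⇒  (a,b)_∞ = -1.
v=2: v_2(a)=5, v_2(b)=8; units ≡ 7, 3 (mod 8); ε·ε+αω+βω = 1·1+5·1+8·0 ≡ 0  ⇒  (a,b)_2 = +1.
v=13: a=13^2·(≡1), b=13^3·(≡12) mod 13; (1|13)=+1, (12|13)=+1; (−1)^{2·3·6}·(+1)^3·(+1)^2 = +1.
v=3: a=3^0·(≡1), b=3^4·(≡2) mod 3; (1|3)=+1, (2|3)=-1; (−1)^{0·4·1}·(+1)^4·(-1)^0 = +1.
v=17: a=17^-2·(≡6), b=17^-2·(≡4) mod 17; (6|17)=-1, (4|17)=+1; (−1)^{-2·-2·8}·(-1)^-2·(+1)^-2 = +1.
v=7: a=7^7·(≡2), b=7^10·(≡2) mod 7; (2|7)=+1, (2|7)=+1; (−1)^{7·10·3}·(+1)^10·(+1)^7 = +1.
v=5: a=5^-3·(≡4), b=5^-6·(≡3) mod 5; (4|5)=+1, (3|5)=-1; (−1)^{-3·-6·2}·(+1)^-6·(-1)^-3 = -1.
v=11: a=11^-3·(≡2), b=11^-4·(≡9) mod 11; (2|11)=-1, (9|11)=+1; (−1)^{-3·-4·5}·(-1)^-4·(+1)^-3 = +1.
(-770, -13 / ℚ) ramifies at {5, ∞}: a division algebra.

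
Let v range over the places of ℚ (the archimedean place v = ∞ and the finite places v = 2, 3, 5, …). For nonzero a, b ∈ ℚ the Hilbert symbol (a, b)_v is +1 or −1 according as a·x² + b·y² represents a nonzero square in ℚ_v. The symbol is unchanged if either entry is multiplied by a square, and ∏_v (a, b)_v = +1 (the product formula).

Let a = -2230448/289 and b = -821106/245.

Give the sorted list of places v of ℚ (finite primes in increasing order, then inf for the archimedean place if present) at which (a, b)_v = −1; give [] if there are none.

(a, b) ≡ (-139403, -3770) mod (ℚ^×)²; places V = {2, 3, 5, 7, 11, 13, 17, 19, 23, 29, ∞}.
(a,b)_∞: sgn(-139403)=−, sgn(-3770)=−, so -1.
(a,b)_17: α=-2, u≡3; β=0, v≡4 (mod 17); (3|17)=-1, (4|17)=+1; sign (−1)^0·-1^0·+1^-2 = +1.
(a,b)_29: α=1, u≡4; β=1, v≡26 (mod 29); (4|29)=+1, (26|29)=-1; sign (−1)^0·+1^1·-1^1 = -1.
(a,b)_7: α=0, u≡2; β=-2, v≡3 (mod 7); (2|7)=+1, (3|7)=-1; sign (−1)^0·+1^-2·-1^0 = +1.
(a,b)_3: α=0, u≡1; β=2, v≡1 (mod 3); (1|3)=+1, (1|3)=+1; sign (−1)^0·+1^2·+1^0 = +1.
(a,b)_23: α=1, u≡10; β=0, v≡18 (mod 23); (10|23)=-1, (18|23)=+1; sign (−1)^0·-1^0·+1^1 = +1.
(a,b)_5: α=0, u≡3; β=-1, v≡1 (mod 5); (3|5)=-1, (1|5)=+1; sign (−1)^0·-1^-1·+1^0 = -1.
(a,b)_11: α=1, u≡2; β=2, v≡4 (mod 11); (2|11)=-1, (4|11)=+1; sign (−1)^0·-1^2·+1^1 = +1.
(a,b)_2: α=4, β=1; u≡5, v≡3 (mod 8); ε(u)ε(v)=0·1, αω(v)=4·1, βω(u)=1·1; sum ≡ 1  ⇒  -1.
(a,b)_13: α=0, u≡9; β=1, v≡4 (mod 13); (9|13)=+1, (4|13)=+1; sign (−1)^0·+1^1·+1^0 = +1.
(a,b)_19: α=1, u≡7; β=0, v≡1 (mod 19); (7|19)=+1, (1|19)=+1; sign (−1)^0·+1^0·+1^1 = +1.
|Ram(-139403, -3770)| = 4, even; anisotropic at {2, 5, 29, ∞}.

[2, 5, 29, inf]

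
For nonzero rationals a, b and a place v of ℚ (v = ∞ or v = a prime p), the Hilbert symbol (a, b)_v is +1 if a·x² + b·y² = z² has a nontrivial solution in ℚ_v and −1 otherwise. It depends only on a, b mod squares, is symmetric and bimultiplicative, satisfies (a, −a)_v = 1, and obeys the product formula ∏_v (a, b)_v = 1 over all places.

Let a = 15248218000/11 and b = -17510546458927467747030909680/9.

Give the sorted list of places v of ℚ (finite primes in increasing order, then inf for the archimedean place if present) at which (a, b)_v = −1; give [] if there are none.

Mod squares: a ≡ 1450955, b ≡ -2255. Check v ∈ {∞, 2, 3, 5, 7, 11, 13, 17, 23, 31, 37, 41}.
v=7: a=7^0·(≡2), b=7^2·(≡3) mod 7; (2|7)=+1, (3|7)=-1; (−1)^{0·2·3}·(+1)^2·(-1)^0 = +1.
v=2: v_2(a)=4, v_2(b)=4; units ≡ 3, 1 (mod 8); ε·ε+αω+βω = 1·0+4·0+4·1 ≡ 0  ⇒  (a,b)_2 = +1.
v=31: a=31^1·(≡12), b=31^4·(≡4) mod 31; (12|31)=-1, (4|31)=+1; (−1)^{1·4·15}·(-1)^4·(+1)^1 = +1.
v=41: a=41^0·(≡19), b=41^1·(≡19) mod 41; (19|41)=-1, (19|41)=-1; (−1)^{0·1·20}·(-1)^1·(-1)^0 = -1.
v=37: a=37^1·(≡31), b=37^4·(≡23) mod 37; (31|37)=-1, (23|37)=-1; (−1)^{1·4·18}·(-1)^4·(-1)^1 = -1.
v=23: a=23^1·(≡14), b=23^4·(≡10) mod 23; (14|23)=-1, (10|23)=-1; (−1)^{1·4·11}·(-1)^4·(-1)^1 = -1.
v=13: a=13^0·(≡12), b=13^2·(≡8) mod 13; (12|13)=+1, (8|13)=-1; (−1)^{0·2·6}·(+1)^2·(-1)^0 = +1.
v=3: a=3^0·(≡2), b=3^-2·(≡1) mod 3; (2|3)=-1, (1|3)=+1; (−1)^{0·-2·1}·(-1)^-2·(+1)^0 = +1.
v=5: a=5^3·(≡4), b=5^1·(≡1) mod 5; (4|5)=+1, (1|5)=+1; (−1)^{3·1·2}·(+1)^1·(+1)^3 = +1.
v=11: a=11^-1·(≡4), b=11^3·(≡3) mod 11; (4|11)=+1, (3|11)=+1; (−1)^{-1·3·5}·(+1)^3·(+1)^-1 = -1.
v=∞: 1450955 > 0 and -2255 < 0  ⇒  (a,b)_∞ = +1.
v=17: a=17^2·(≡14), b=17^0·(≡5) mod 17; (14|17)=-1, (5|17)=-1; (−1)^{2·0·8}·(-1)^0·(-1)^2 = +1.
(1450955, -2255 / ℚ) ramifies at {11, 23, 37, 41}: a division algebra.

[11, 23, 37, 41]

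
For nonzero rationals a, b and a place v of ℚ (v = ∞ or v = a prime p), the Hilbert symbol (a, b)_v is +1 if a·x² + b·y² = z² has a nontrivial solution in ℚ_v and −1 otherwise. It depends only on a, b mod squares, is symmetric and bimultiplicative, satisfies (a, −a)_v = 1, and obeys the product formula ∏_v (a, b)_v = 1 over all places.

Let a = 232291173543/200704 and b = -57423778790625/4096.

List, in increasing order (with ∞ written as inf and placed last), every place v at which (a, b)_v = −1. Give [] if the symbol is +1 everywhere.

(a, b) ≡ (286143, -14003665) mod (ℚ^×)²; places V = {2, 3, 5, 7, 11, 13, 17, 19, 23, 29, 53, ∞}.
(a,b)_53: α=2, u≡44; β=0, v≡48 (mod 53); (44|53)=+1, (48|53)=-1; sign (−1)^0·+1^0·-1^2 = +1.
(a,b)_13: α=1, u≡11; β=1, v≡9 (mod 13); (11|13)=-1, (9|13)=+1; sign (−1)^0·-1^1·+1^1 = -1.
(a,b)_11: α=1, u≡1; β=0, v≡7 (mod 11); (1|11)=+1, (7|11)=-1; sign (−1)^0·+1^0·-1^1 = -1.
(a,b)_2: α=-12, β=-12; u≡7, v≡7 (mod 8); ε(u)ε(v)=1·1, αω(v)=-12·0, βω(u)=-12·0; sum ≡ 1  ⇒  -1.
(a,b)_29: α=1, u≡6; β=1, v≡20 (mod 29); (6|29)=+1, (20|29)=+1; sign (−1)^0·+1^1·+1^1 = +1.
(a,b)_17: α=2, u≡15; β=1, v≡6 (mod 17); (15|17)=+1, (6|17)=-1; sign (−1)^0·+1^1·-1^2 = +1.
(a,b)_23: α=1, u≡10; β=1, v≡12 (mod 23); (10|23)=-1, (12|23)=+1; sign (−1)^1·-1^1·+1^1 = +1.
(a,b)_19: α=0, u≡3; β=1, v≡10 (mod 19); (3|19)=-1, (10|19)=-1; sign (−1)^0·-1^1·-1^0 = -1.
(a,b)_3: α=1, u≡2; β=8, v≡2 (mod 3); (2|3)=-1, (2|3)=-1; sign (−1)^0·-1^8·-1^1 = -1.
(a,b)_∞: sgn(286143)=+, sgn(-14003665)=−, so +1.
(a,b)_7: α=-2, u≡2; β=0, v≡5 (mod 7); (2|7)=+1, (5|7)=-1; sign (−1)^0·+1^0·-1^-2 = +1.
(a,b)_5: α=0, u≡2; β=5, v≡2 (mod 5); (2|5)=-1, (2|5)=-1; sign (−1)^0·-1^5·-1^0 = -1.
Ram(286143, -14003665) = {2, 3, 5, 11, 13, 19}; no ℚ_2-point on the conic.

[2, 3, 5, 11, 13, 19]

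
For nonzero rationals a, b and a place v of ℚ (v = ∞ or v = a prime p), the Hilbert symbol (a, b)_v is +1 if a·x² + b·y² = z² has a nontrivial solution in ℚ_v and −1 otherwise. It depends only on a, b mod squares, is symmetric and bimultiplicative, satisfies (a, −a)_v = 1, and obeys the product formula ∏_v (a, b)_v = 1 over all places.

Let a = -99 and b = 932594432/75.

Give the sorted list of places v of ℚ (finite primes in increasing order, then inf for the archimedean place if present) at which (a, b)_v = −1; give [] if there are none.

(a, b) ≡ (-11, 90321) mod (ℚ^×)²; places V = {2, 3, 5, 7, 11, 17, 23, ∞}.
(a,b)_7: α=0, u≡6; β=1, v≡2 (mod 7); (6|7)=-1, (2|7)=+1; sign (−1)^0·-1^1·+1^0 = -1.
(a,b)_5: α=0, u≡1; β=-2, v≡4 (mod 5); (1|5)=+1, (4|5)=+1; sign (−1)^0·+1^-2·+1^0 = +1.
(a,b)_23: α=0, u≡16; β=1, v≡17 (mod 23); (16|23)=+1, (17|23)=-1; sign (−1)^0·+1^1·-1^0 = +1.
(a,b)_3: α=2, u≡1; β=-1, v≡2 (mod 3); (1|3)=+1, (2|3)=-1; sign (−1)^0·+1^-1·-1^2 = +1.
(a,b)_∞: sgn(-11)=−, sgn(90321)=+, so +1.
(a,b)_2: α=0, β=8; u≡5, v≡1 (mod 8); ε(u)ε(v)=0·0, αω(v)=0·0, βω(u)=8·1; sum ≡ 0  ⇒  +1.
(a,b)_11: α=1, u≡2; β=3, v≡3 (mod 11); (2|11)=-1, (3|11)=+1; sign (−1)^1·-1^3·+1^1 = +1.
(a,b)_17: α=0, u≡3; β=1, v≡13 (mod 17); (3|17)=-1, (13|17)=+1; sign (−1)^0·-1^1·+1^0 = -1.
|Ram(-11, 90321)| = 2, even; anisotropic at {7, 17}.

[7, 17]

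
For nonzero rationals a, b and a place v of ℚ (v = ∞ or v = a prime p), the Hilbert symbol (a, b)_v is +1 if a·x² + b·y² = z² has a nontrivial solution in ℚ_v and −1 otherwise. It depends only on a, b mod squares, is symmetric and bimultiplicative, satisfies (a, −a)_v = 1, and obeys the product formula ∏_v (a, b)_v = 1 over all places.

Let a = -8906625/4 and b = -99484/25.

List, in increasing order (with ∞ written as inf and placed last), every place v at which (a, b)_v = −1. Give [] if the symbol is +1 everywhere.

[3, 13, 29, inf]

(a, b) ≡ (-39585, -24871) mod (ℚ^×)²; places V = {2, 3, 5, 7, 11, 13, 17, 19, 29, ∞}.
(a,b)_5: α=3, u≡3; β=-2, v≡1 (mod 5); (3|5)=-1, (1|5)=+1; sign (−1)^0·-1^-2·+1^3 = +1.
(a,b)_13: α=1, u≡10; β=0, v≡8 (mod 13); (10|13)=+1, (8|13)=-1; sign (−1)^0·+1^0·-1^1 = -1.
(a,b)_2: α=-2, β=2; u≡7, v≡1 (mod 8); ε(u)ε(v)=1·0, αω(v)=-2·0, βω(u)=2·0; sum ≡ 0  ⇒  +1.
(a,b)_7: α=1, u≡2; β=1, v≡3 (mod 7); (2|7)=+1, (3|7)=-1; sign (−1)^1·+1^1·-1^1 = +1.
(a,b)_∞: sgn(-39585)=−, sgn(-24871)=−, so -1.
(a,b)_29: α=1, u≡18; β=0, v≡18 (mod 29); (18|29)=-1, (18|29)=-1; sign (−1)^0·-1^0·-1^1 = -1.
(a,b)_19: α=0, u≡6; β=1, v≡14 (mod 19); (6|19)=+1, (14|19)=-1; sign (−1)^0·+1^1·-1^0 = +1.
(a,b)_11: α=0, u≡5; β=1, v≡3 (mod 11); (5|11)=+1, (3|11)=+1; sign (−1)^0·+1^1·+1^0 = +1.
(a,b)_3: α=3, u≡2; β=0, v≡2 (mod 3); (2|3)=-1, (2|3)=-1; sign (−1)^0·-1^0·-1^3 = -1.
(a,b)_17: α=0, u≡8; β=1, v≡8 (mod 17); (8|17)=+1, (8|17)=+1; sign (−1)^0·+1^1·+1^0 = +1.
(-39585, -24871 / ℚ) ramifies at {3, 13, 29, ∞}: a division algebra.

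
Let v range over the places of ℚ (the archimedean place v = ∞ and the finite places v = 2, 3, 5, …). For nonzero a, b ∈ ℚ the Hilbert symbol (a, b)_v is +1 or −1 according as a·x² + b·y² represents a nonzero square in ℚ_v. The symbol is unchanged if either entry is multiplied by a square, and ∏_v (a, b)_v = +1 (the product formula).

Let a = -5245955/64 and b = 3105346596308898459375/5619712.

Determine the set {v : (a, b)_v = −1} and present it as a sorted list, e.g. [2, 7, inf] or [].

[7, 13, 17, 19, 23, 29]

(a, b) ≡ (-43355, 22621305) mod (ℚ^×)²; places V = {2, 3, 5, 7, 11, 13, 17, 19, 23, 29, ∞}.
(a,b)_29: α=1, u≡6; β=3, v≡11 (mod 29); (6|29)=+1, (11|29)=-1; sign (−1)^0·+1^3·-1^1 = -1.
(a,b)_17: α=0, u≡11; β=1, v≡5 (mod 17); (11|17)=-1, (5|17)=-1; sign (−1)^0·-1^1·-1^0 = -1.
(a,b)_2: α=-6, β=-14; u≡5, v≡1 (mod 8); ε(u)ε(v)=0·0, αω(v)=-6·0, βω(u)=-14·1; sum ≡ 0  ⇒  +1.
(a,b)_3: α=0, u≡1; β=1, v≡1 (mod 3); (1|3)=+1, (1|3)=+1; sign (−1)^0·+1^1·+1^0 = +1.
(a,b)_11: α=2, u≡2; β=2, v≡1 (mod 11); (2|11)=-1, (1|11)=+1; sign (−1)^0·-1^2·+1^2 = +1.
(a,b)_∞: sgn(-43355)=−, sgn(22621305)=+, so +1.
(a,b)_5: α=1, u≡1; β=5, v≡1 (mod 5); (1|5)=+1, (1|5)=+1; sign (−1)^0·+1^5·+1^1 = +1.
(a,b)_23: α=1, u≡8; β=3, v≡12 (mod 23); (8|23)=+1, (12|23)=+1; sign (−1)^1·+1^3·+1^1 = -1.
(a,b)_13: α=1, u≡2; β=4, v≡6 (mod 13); (2|13)=-1, (6|13)=-1; sign (−1)^0·-1^4·-1^1 = -1.
(a,b)_19: α=0, u≡3; β=1, v≡17 (mod 19); (3|19)=-1, (17|19)=+1; sign (−1)^0·-1^1·+1^0 = -1.
(a,b)_7: α=0, u≡6; β=-3, v≡1 (mod 7); (6|7)=-1, (1|7)=+1; sign (−1)^0·-1^-3·+1^0 = -1.
|Ram(-43355, 22621305)| = 6, even; anisotropic at {7, 13, 17, 19, 23, 29}.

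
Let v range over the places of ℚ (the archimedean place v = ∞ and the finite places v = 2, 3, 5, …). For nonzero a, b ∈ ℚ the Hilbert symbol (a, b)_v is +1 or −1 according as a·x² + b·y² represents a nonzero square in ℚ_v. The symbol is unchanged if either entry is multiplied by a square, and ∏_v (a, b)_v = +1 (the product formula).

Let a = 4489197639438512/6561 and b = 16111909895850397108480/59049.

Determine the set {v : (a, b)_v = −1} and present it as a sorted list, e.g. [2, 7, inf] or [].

(a, b) ≡ (139403, 37182145) mod (ℚ^×)²; places V = {2, 3, 5, 7, 11, 13, 17, 19, 23, 29, ∞}.
(a,b)_5: α=0, u≡2; β=1, v≡4 (mod 5); (2|5)=-1, (4|5)=+1; sign (−1)^0·-1^1·+1^0 = -1.
(a,b)_7: α=2, u≡3; β=3, v≡4 (mod 7); (3|7)=-1, (4|7)=+1; sign (−1)^0·-1^3·+1^2 = -1.
(a,b)_17: α=2, u≡14; β=3, v≡1 (mod 17); (14|17)=-1, (1|17)=+1; sign (−1)^0·-1^3·+1^2 = -1.
(a,b)_29: α=3, u≡24; β=4, v≡26 (mod 29); (24|29)=+1, (26|29)=-1; sign (−1)^0·+1^4·-1^3 = -1.
(a,b)_∞: sgn(139403)=+, sgn(37182145)=+, so +1.
(a,b)_11: α=1, u≡3; β=1, v≡5 (mod 11); (3|11)=+1, (5|11)=+1; sign (−1)^1·+1^1·+1^1 = -1.
(a,b)_13: α=2, u≡9; β=3, v≡12 (mod 13); (9|13)=+1, (12|13)=+1; sign (−1)^0·+1^3·+1^2 = +1.
(a,b)_3: α=-8, u≡2; β=-10, v≡1 (mod 3); (2|3)=-1, (1|3)=+1; sign (−1)^0·-1^-10·+1^-8 = +1.
(a,b)_19: α=1, u≡14; β=1, v≡8 (mod 19); (14|19)=-1, (8|19)=-1; sign (−1)^1·-1^1·-1^1 = -1.
(a,b)_2: α=4, β=8; u≡3, v≡1 (mod 8); ε(u)ε(v)=1·0, αω(v)=4·0, βω(u)=8·1; sum ≡ 0  ⇒  +1.
(a,b)_23: α=1, u≡3; β=1, v≡17 (mod 23); (3|23)=+1, (17|23)=-1; sign (−1)^1·+1^1·-1^1 = +1.
|Ram(139403, 37182145)| = 6, even; anisotropic at {5, 7, 11, 17, 19, 29}.

[5, 7, 11, 17, 19, 29]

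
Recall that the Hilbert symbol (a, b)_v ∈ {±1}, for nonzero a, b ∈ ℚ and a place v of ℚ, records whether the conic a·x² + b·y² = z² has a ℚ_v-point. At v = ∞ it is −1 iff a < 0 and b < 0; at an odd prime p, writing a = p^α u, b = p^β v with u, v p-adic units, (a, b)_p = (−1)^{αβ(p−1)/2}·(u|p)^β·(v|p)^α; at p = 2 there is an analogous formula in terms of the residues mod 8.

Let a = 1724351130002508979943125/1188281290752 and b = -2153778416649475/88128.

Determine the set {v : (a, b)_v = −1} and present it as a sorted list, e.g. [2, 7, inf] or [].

[11, 17, 19, 29]

Mod squares: a ≡ 933317, b ≡ -3194147. Check v ∈ {∞, 2, 3, 5, 7, 11, 17, 19, 23, 29, 31}.
v=23: a=23^3·(≡21), b=23^2·(≡6) mod 23; (21|23)=-1, (6|23)=+1; (−1)^{3·2·11}·(-1)^2·(+1)^3 = +1.
v=31: a=31^1·(≡22), b=31^1·(≡5) mod 31; (22|31)=-1, (5|31)=+1; (−1)^{1·1·15}·(-1)^1·(+1)^1 = +1.
v=2: v_2(a)=-12, v_2(b)=-6; units ≡ 5, 5 (mod 8); ε·ε+αω+βω = 0·0+-12·1+-6·1 ≡ 0  ⇒  (a,b)_2 = +1.
v=19: a=19^6·(≡14), b=19^3·(≡18) mod 19; (14|19)=-1, (18|19)=-1; (−1)^{6·3·9}·(-1)^3·(-1)^6 = -1.
v=17: a=17^-3·(≡13), b=17^-1·(≡7) mod 17; (13|17)=+1, (7|17)=-1; (−1)^{-3·-1·8}·(+1)^-1·(-1)^-3 = -1.
v=29: a=29^2·(≡10), b=29^1·(≡7) mod 29; (10|29)=-1, (7|29)=+1; (−1)^{2·1·14}·(-1)^1·(+1)^2 = -1.
v=7: a=7^5·(≡1), b=7^4·(≡2) mod 7; (1|7)=+1, (2|7)=+1; (−1)^{5·4·3}·(+1)^4·(+1)^5 = +1.
v=3: a=3^-10·(≡2), b=3^-4·(≡1) mod 3; (2|3)=-1, (1|3)=+1; (−1)^{-10·-4·1}·(-1)^-4·(+1)^-10 = +1.
v=5: a=5^4·(≡2), b=5^2·(≡2) mod 5; (2|5)=-1, (2|5)=-1; (−1)^{4·2·2}·(-1)^2·(-1)^4 = +1.
v=∞: 933317 > 0 and -3194147 < 0  ⇒  (a,b)_∞ = +1.
v=11: a=11^1·(≡1), b=11^1·(≡9) mod 11; (1|11)=+1, (9|11)=+1; (−1)^{1·1·5}·(+1)^1·(+1)^1 = -1.
(933317, -3194147 / ℚ) ramifies at {11, 17, 19, 29}: a division algebra.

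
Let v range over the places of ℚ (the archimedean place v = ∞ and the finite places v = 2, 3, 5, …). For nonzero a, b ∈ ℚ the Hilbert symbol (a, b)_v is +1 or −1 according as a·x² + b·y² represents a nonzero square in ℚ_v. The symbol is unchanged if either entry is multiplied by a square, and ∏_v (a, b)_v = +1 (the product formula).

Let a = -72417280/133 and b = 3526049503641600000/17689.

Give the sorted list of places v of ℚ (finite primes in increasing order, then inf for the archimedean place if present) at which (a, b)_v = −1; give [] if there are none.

[13, 17]

(a, b) ≡ (-146965, 85) mod (ℚ^×)²; places V = {2, 3, 5, 7, 13, 17, 19, ∞}.
(a,b)_∞: sgn(-146965)=−, sgn(85)=+, so +1.
(a,b)_3: α=0, u≡2; β=4, v≡1 (mod 3); (2|3)=-1, (1|3)=+1; sign (−1)^0·-1^4·+1^0 = +1.
(a,b)_17: α=1, u≡16; β=3, v≡10 (mod 17); (16|17)=+1, (10|17)=-1; sign (−1)^0·+1^3·-1^1 = -1.
(a,b)_5: α=1, u≡3; β=5, v≡3 (mod 5); (3|5)=-1, (3|5)=-1; sign (−1)^0·-1^5·-1^1 = +1.
(a,b)_7: α=-1, u≡6; β=-2, v≡4 (mod 7); (6|7)=-1, (4|7)=+1; sign (−1)^0·-1^-2·+1^-1 = +1.
(a,b)_19: α=-1, u≡6; β=-2, v≡16 (mod 19); (6|19)=+1, (16|19)=+1; sign (−1)^0·+1^-2·+1^-1 = +1.
(a,b)_13: α=1, u≡6; β=2, v≡7 (mod 13); (6|13)=-1, (7|13)=-1; sign (−1)^0·-1^2·-1^1 = -1.
(a,b)_2: α=16, β=24; u≡3, v≡5 (mod 8); ε(u)ε(v)=1·0, αω(v)=16·1, βω(u)=24·1; sum ≡ 0  ⇒  +1.
(-146965, 85 / ℚ) ramifies at {13, 17}: a division algebra.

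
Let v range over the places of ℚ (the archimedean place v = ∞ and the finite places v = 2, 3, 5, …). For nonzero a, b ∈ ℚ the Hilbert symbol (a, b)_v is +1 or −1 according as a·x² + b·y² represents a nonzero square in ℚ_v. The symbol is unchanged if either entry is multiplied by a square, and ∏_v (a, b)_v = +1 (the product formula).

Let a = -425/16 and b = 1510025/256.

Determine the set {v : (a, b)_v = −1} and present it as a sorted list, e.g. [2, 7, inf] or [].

[17, 19]

(a, b) ≡ (-17, 209) mod (ℚ^×)²; places V = {2, 5, 11, 17, 19, ∞}.
(a,b)_19: α=0, u≡15; β=1, v≡4 (mod 19); (15|19)=-1, (4|19)=+1; sign (−1)^0·-1^1·+1^0 = -1.
(a,b)_∞: sgn(-17)=−, sgn(209)=+, so +1.
(a,b)_17: α=1, u≡8; β=2, v≡6 (mod 17); (8|17)=+1, (6|17)=-1; sign (−1)^0·+1^2·-1^1 = -1.
(a,b)_2: α=-4, β=-8; u≡7, v≡1 (mod 8); ε(u)ε(v)=1·0, αω(v)=-4·0, βω(u)=-8·0; sum ≡ 0  ⇒  +1.
(a,b)_5: α=2, u≡3; β=2, v≡1 (mod 5); (3|5)=-1, (1|5)=+1; sign (−1)^0·-1^2·+1^2 = +1.
(a,b)_11: α=0, u≡3; β=1, v≡2 (mod 11); (3|11)=+1, (2|11)=-1; sign (−1)^0·+1^1·-1^0 = +1.
Ram(-17, 209) = {17, 19}; no ℚ_17-point on the conic.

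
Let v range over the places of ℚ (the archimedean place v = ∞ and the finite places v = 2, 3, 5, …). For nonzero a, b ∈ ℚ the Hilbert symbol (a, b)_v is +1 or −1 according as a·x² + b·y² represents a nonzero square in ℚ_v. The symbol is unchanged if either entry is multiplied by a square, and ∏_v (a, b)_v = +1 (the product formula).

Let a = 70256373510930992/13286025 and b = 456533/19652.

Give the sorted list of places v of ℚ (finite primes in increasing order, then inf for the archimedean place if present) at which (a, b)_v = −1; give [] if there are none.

[]

Mod squares: a ≡ 203, b ≡ 1309. Check v ∈ {∞, 2, 3, 5, 7, 11, 17, 19, 29}.
v=11: a=11^4·(≡1), b=11^3·(≡4) mod 11; (1|11)=+1, (4|11)=+1; (−1)^{4·3·5}·(+1)^3·(+1)^4 = +1.
v=3: a=3^-12·(≡2), b=3^0·(≡1) mod 3; (2|3)=-1, (1|3)=+1; (−1)^{-12·0·1}·(-1)^0·(+1)^-12 = +1.
v=29: a=29^1·(≡22), b=29^0·(≡13) mod 29; (22|29)=+1, (13|29)=+1; (−1)^{1·0·14}·(+1)^0·(+1)^1 = +1.
v=5: a=5^-2·(≡2), b=5^0·(≡4) mod 5; (2|5)=-1, (4|5)=+1; (−1)^{-2·0·2}·(-1)^0·(+1)^-2 = +1.
v=2: v_2(a)=4, v_2(b)=-2; units ≡ 3, 5 (mod 8); ε·ε+αω+βω = 1·0+4·1+-2·1 ≡ 0  ⇒  (a,b)_2 = +1.
v=∞: 203 > 0 and 1309 > 0  ⇒  (a,b)_∞ = +1.
v=19: a=19^2·(≡15), b=19^0·(≡16) mod 19; (15|19)=-1, (16|19)=+1; (−1)^{2·0·9}·(-1)^0·(+1)^2 = +1.
v=7: a=7^3·(≡4), b=7^3·(≡5) mod 7; (4|7)=+1, (5|7)=-1; (−1)^{3·3·3}·(+1)^3·(-1)^3 = +1.
v=17: a=17^4·(≡16), b=17^-3·(≡8) mod 17; (16|17)=+1, (8|17)=+1; (−1)^{4·-3·8}·(+1)^-3·(+1)^4 = +1.
Every local symbol is +1, so the conic 203·x² + 1309·y² = z² has ℚ_v-points for all v and hence a ℚ-point; (a, b / ℚ) ≅ M_2(ℚ).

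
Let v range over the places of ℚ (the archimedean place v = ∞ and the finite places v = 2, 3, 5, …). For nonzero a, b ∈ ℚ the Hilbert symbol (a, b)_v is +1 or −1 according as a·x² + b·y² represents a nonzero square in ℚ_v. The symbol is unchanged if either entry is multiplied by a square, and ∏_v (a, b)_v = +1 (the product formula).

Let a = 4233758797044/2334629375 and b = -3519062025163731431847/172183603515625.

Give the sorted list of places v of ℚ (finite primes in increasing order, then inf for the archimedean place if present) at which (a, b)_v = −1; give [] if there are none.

[41, 43]

Mod squares: a ≡ 283843, b ≡ -943. Check v ∈ {∞, 2, 3, 5, 7, 11, 13, 17, 19, 23, 31, 41, 43}.
v=13: a=13^-2·(≡12), b=13^-2·(≡5) mod 13; (12|13)=+1, (5|13)=-1; (−1)^{-2·-2·6}·(+1)^-2·(-1)^-2 = +1.
v=43: a=43^1·(≡42), b=43^2·(≡7) mod 43; (42|43)=-1, (7|43)=-1; (−1)^{1·2·21}·(-1)^2·(-1)^1 = -1.
v=2: v_2(a)=2, v_2(b)=0; units ≡ 3, 1 (mod 8); ε·ε+αω+βω = 1·0+2·0+0·1 ≡ 0  ⇒  (a,b)_2 = +1.
v=∞: 283843 > 0 and -943 < 0  ⇒  (a,b)_∞ = +1.
v=23: a=23^-1·(≡16), b=23^1·(≡22) mod 23; (16|23)=+1, (22|23)=-1; (−1)^{-1·1·11}·(+1)^1·(-1)^-1 = +1.
v=41: a=41^1·(≡7), b=41^1·(≡10) mod 41; (7|41)=-1, (10|41)=+1; (−1)^{1·1·20}·(-1)^1·(+1)^1 = -1.
v=17: a=17^0·(≡6), b=17^-2·(≡15) mod 17; (6|17)=-1, (15|17)=+1; (−1)^{0·-2·8}·(-1)^-2·(+1)^0 = +1.
v=3: a=3^6·(≡1), b=3^10·(≡2) mod 3; (1|3)=+1, (2|3)=-1; (−1)^{6·10·1}·(+1)^10·(-1)^6 = +1.
v=11: a=11^0·(≡7), b=11^2·(≡4) mod 11; (7|11)=-1, (4|11)=+1; (−1)^{0·2·5}·(-1)^2·(+1)^0 = +1.
v=5: a=5^-4·(≡2), b=5^-10·(≡3) mod 5; (2|5)=-1, (3|5)=-1; (−1)^{-4·-10·2}·(-1)^-10·(-1)^-4 = +1.
v=7: a=7^7·(≡3), b=7^10·(≡1) mod 7; (3|7)=-1, (1|7)=+1; (−1)^{7·10·3}·(-1)^10·(+1)^7 = +1.
v=31: a=31^-2·(≡19), b=31^0·(≡16) mod 31; (19|31)=+1, (16|31)=+1; (−1)^{-2·0·15}·(+1)^0·(+1)^-2 = +1.
v=19: a=19^0·(≡18), b=19^-2·(≡9) mod 19; (18|19)=-1, (9|19)=+1; (−1)^{0·-2·9}·(-1)^-2·(+1)^0 = +1.
|Ram(283843, -943)| = 2, even; anisotropic at {41, 43}.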